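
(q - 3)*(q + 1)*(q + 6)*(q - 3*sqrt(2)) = q^4 - 3*sqrt(2)*q^3 + 4*q^3 - 12*sqrt(2)*q^2 - 15*q^2 - 18*q + 45*sqrt(2)*q + 54*sqrt(2)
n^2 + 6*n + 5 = (n + 1)*(n + 5)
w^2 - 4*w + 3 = (w - 3)*(w - 1)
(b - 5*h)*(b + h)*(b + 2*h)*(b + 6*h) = b^4 + 4*b^3*h - 25*b^2*h^2 - 88*b*h^3 - 60*h^4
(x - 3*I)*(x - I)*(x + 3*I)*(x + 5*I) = x^4 + 4*I*x^3 + 14*x^2 + 36*I*x + 45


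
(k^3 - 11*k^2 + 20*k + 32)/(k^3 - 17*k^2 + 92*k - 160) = (k + 1)/(k - 5)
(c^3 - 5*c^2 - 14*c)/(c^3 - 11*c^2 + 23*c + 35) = c*(c + 2)/(c^2 - 4*c - 5)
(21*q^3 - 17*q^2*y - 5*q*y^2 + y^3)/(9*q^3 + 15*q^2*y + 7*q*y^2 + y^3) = (7*q^2 - 8*q*y + y^2)/(3*q^2 + 4*q*y + y^2)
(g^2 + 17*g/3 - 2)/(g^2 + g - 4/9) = 3*(g + 6)/(3*g + 4)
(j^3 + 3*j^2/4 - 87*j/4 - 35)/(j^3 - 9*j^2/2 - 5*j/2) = (4*j^2 + 23*j + 28)/(2*j*(2*j + 1))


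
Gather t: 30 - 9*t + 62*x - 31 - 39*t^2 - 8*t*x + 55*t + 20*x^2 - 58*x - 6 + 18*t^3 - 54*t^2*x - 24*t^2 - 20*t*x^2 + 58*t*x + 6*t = 18*t^3 + t^2*(-54*x - 63) + t*(-20*x^2 + 50*x + 52) + 20*x^2 + 4*x - 7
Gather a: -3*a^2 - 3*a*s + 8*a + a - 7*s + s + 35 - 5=-3*a^2 + a*(9 - 3*s) - 6*s + 30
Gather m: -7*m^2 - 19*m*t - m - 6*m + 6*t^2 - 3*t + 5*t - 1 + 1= -7*m^2 + m*(-19*t - 7) + 6*t^2 + 2*t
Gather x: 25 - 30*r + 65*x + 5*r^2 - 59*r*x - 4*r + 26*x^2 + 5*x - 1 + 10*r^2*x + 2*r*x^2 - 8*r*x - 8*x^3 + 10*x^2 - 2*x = 5*r^2 - 34*r - 8*x^3 + x^2*(2*r + 36) + x*(10*r^2 - 67*r + 68) + 24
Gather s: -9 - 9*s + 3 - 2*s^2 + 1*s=-2*s^2 - 8*s - 6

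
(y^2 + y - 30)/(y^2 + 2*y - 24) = (y - 5)/(y - 4)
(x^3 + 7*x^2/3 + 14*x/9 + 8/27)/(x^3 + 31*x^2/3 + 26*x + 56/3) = (x^2 + x + 2/9)/(x^2 + 9*x + 14)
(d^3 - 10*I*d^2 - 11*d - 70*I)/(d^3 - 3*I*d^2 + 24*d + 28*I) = (d - 5*I)/(d + 2*I)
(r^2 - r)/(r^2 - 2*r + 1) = r/(r - 1)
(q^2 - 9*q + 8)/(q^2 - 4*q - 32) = (q - 1)/(q + 4)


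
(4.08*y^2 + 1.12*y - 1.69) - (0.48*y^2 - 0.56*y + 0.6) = 3.6*y^2 + 1.68*y - 2.29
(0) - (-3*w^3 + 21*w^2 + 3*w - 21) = 3*w^3 - 21*w^2 - 3*w + 21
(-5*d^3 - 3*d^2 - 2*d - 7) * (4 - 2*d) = 10*d^4 - 14*d^3 - 8*d^2 + 6*d - 28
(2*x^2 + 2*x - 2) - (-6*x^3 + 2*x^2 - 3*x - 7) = 6*x^3 + 5*x + 5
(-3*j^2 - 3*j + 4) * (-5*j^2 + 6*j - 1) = 15*j^4 - 3*j^3 - 35*j^2 + 27*j - 4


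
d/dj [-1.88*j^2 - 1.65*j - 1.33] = -3.76*j - 1.65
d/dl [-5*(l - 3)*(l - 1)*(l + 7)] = -15*l^2 - 30*l + 125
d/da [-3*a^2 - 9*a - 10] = -6*a - 9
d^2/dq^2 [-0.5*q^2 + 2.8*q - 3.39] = -1.00000000000000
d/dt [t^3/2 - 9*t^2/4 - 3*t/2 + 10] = 3*t^2/2 - 9*t/2 - 3/2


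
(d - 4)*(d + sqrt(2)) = d^2 - 4*d + sqrt(2)*d - 4*sqrt(2)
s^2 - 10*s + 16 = (s - 8)*(s - 2)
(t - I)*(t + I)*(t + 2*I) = t^3 + 2*I*t^2 + t + 2*I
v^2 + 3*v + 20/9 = (v + 4/3)*(v + 5/3)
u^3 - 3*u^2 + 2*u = u*(u - 2)*(u - 1)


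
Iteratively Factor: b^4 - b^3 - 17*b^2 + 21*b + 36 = (b + 1)*(b^3 - 2*b^2 - 15*b + 36) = (b - 3)*(b + 1)*(b^2 + b - 12) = (b - 3)^2*(b + 1)*(b + 4)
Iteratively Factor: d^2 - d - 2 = (d + 1)*(d - 2)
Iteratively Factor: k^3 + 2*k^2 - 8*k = (k)*(k^2 + 2*k - 8) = k*(k + 4)*(k - 2)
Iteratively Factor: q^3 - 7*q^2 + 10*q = (q)*(q^2 - 7*q + 10) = q*(q - 5)*(q - 2)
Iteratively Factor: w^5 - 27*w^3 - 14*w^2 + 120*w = (w + 3)*(w^4 - 3*w^3 - 18*w^2 + 40*w) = (w - 2)*(w + 3)*(w^3 - w^2 - 20*w) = (w - 5)*(w - 2)*(w + 3)*(w^2 + 4*w) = (w - 5)*(w - 2)*(w + 3)*(w + 4)*(w)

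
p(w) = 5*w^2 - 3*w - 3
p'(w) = 10*w - 3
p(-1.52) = 13.11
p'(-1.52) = -18.20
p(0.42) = -3.38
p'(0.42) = 1.20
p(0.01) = -3.03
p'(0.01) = -2.90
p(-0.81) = 2.71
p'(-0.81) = -11.10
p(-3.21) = 58.15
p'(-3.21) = -35.10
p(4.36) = 78.97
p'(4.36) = 40.60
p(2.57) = 22.31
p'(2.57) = 22.70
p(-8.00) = 341.00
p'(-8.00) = -83.00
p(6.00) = 159.00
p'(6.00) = 57.00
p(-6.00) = 195.00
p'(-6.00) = -63.00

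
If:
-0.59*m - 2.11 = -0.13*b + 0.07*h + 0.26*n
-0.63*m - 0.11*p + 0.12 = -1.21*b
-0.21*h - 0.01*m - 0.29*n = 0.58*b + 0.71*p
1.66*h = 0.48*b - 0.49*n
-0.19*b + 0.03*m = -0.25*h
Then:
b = -2.46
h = -1.29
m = -4.83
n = 1.97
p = 1.66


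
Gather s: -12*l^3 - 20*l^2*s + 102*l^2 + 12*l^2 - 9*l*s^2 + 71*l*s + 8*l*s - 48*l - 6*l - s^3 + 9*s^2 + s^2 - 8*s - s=-12*l^3 + 114*l^2 - 54*l - s^3 + s^2*(10 - 9*l) + s*(-20*l^2 + 79*l - 9)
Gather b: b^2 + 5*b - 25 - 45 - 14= b^2 + 5*b - 84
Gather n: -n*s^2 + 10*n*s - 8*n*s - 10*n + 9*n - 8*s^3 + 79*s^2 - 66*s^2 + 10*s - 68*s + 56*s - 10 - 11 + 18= n*(-s^2 + 2*s - 1) - 8*s^3 + 13*s^2 - 2*s - 3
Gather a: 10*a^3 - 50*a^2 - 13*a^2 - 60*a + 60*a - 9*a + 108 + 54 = 10*a^3 - 63*a^2 - 9*a + 162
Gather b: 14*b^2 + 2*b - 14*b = 14*b^2 - 12*b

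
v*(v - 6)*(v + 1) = v^3 - 5*v^2 - 6*v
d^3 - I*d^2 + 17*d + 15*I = (d - 5*I)*(d + I)*(d + 3*I)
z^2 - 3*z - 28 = (z - 7)*(z + 4)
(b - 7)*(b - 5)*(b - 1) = b^3 - 13*b^2 + 47*b - 35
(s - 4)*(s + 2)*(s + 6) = s^3 + 4*s^2 - 20*s - 48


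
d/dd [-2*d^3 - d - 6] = -6*d^2 - 1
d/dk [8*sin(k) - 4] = 8*cos(k)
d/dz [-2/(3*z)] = 2/(3*z^2)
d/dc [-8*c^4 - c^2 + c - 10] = -32*c^3 - 2*c + 1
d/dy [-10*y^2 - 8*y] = -20*y - 8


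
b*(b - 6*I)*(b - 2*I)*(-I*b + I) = -I*b^4 - 8*b^3 + I*b^3 + 8*b^2 + 12*I*b^2 - 12*I*b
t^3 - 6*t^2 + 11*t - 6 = (t - 3)*(t - 2)*(t - 1)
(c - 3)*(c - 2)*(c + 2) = c^3 - 3*c^2 - 4*c + 12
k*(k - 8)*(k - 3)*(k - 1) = k^4 - 12*k^3 + 35*k^2 - 24*k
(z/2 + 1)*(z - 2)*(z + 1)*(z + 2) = z^4/2 + 3*z^3/2 - z^2 - 6*z - 4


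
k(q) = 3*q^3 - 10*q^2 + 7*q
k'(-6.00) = 451.00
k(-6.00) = -1050.00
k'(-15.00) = 2332.00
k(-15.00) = -12480.00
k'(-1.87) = 75.87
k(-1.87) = -67.68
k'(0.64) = -2.11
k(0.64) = 1.17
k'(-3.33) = 173.40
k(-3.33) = -244.98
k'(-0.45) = 17.82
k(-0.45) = -5.45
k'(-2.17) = 92.78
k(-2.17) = -92.93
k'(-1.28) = 47.35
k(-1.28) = -31.64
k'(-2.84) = 136.39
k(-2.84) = -169.25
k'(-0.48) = 18.67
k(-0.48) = -6.00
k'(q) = 9*q^2 - 20*q + 7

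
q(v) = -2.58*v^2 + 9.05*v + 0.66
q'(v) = 9.05 - 5.16*v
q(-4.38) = -88.47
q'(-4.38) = 31.65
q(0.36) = 3.58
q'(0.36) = 7.19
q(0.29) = 3.07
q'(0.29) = 7.55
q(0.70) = 5.73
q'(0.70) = 5.44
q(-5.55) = -129.04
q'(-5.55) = 37.69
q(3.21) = 3.13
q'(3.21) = -7.51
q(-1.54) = -19.40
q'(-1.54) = 17.00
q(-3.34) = -58.35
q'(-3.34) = 26.28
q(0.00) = 0.66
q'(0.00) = 9.05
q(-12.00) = -479.46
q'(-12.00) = 70.97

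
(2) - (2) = 0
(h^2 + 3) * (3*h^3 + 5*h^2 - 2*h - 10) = 3*h^5 + 5*h^4 + 7*h^3 + 5*h^2 - 6*h - 30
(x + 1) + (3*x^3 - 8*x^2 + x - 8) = 3*x^3 - 8*x^2 + 2*x - 7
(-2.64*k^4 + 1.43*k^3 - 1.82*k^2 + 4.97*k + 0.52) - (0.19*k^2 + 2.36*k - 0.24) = -2.64*k^4 + 1.43*k^3 - 2.01*k^2 + 2.61*k + 0.76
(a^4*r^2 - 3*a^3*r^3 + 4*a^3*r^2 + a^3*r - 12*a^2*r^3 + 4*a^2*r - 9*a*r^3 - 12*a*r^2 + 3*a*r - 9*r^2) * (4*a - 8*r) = 4*a^5*r^2 - 20*a^4*r^3 + 16*a^4*r^2 + 4*a^4*r + 24*a^3*r^4 - 80*a^3*r^3 - 8*a^3*r^2 + 16*a^3*r + 96*a^2*r^4 - 36*a^2*r^3 - 80*a^2*r^2 + 12*a^2*r + 72*a*r^4 + 96*a*r^3 - 60*a*r^2 + 72*r^3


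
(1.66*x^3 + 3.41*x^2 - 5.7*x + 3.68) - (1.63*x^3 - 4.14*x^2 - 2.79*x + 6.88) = 0.03*x^3 + 7.55*x^2 - 2.91*x - 3.2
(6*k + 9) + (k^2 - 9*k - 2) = k^2 - 3*k + 7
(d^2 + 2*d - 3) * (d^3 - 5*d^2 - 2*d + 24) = d^5 - 3*d^4 - 15*d^3 + 35*d^2 + 54*d - 72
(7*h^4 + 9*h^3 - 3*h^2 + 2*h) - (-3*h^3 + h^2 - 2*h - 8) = 7*h^4 + 12*h^3 - 4*h^2 + 4*h + 8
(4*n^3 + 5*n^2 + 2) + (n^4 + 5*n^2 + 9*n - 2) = n^4 + 4*n^3 + 10*n^2 + 9*n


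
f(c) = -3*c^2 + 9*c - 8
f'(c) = 9 - 6*c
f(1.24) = -1.45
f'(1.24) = 1.56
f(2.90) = -7.13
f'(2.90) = -8.40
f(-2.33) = -45.26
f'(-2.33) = 22.98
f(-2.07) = -39.48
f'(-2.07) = 21.42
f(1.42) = -1.27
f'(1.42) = 0.48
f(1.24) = -1.45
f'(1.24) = 1.56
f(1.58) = -1.27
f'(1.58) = -0.48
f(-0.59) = -14.35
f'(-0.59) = 12.54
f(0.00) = -8.00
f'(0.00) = 9.00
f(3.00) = -8.00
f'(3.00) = -9.00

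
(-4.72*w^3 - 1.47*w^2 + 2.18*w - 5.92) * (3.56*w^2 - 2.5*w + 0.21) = -16.8032*w^5 + 6.5668*w^4 + 10.4446*w^3 - 26.8339*w^2 + 15.2578*w - 1.2432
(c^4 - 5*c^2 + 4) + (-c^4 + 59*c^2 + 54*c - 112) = 54*c^2 + 54*c - 108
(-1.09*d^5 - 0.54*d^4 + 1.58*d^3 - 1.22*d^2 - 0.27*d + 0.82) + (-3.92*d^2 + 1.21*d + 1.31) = -1.09*d^5 - 0.54*d^4 + 1.58*d^3 - 5.14*d^2 + 0.94*d + 2.13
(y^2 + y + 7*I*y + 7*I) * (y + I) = y^3 + y^2 + 8*I*y^2 - 7*y + 8*I*y - 7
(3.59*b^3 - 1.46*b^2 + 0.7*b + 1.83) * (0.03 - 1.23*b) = -4.4157*b^4 + 1.9035*b^3 - 0.9048*b^2 - 2.2299*b + 0.0549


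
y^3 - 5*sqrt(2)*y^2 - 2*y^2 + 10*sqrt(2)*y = y*(y - 2)*(y - 5*sqrt(2))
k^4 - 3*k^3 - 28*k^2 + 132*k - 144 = (k - 4)*(k - 3)*(k - 2)*(k + 6)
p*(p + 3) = p^2 + 3*p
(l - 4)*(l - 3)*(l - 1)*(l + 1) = l^4 - 7*l^3 + 11*l^2 + 7*l - 12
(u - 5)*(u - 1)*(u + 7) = u^3 + u^2 - 37*u + 35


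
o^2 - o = o*(o - 1)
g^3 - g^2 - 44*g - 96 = (g - 8)*(g + 3)*(g + 4)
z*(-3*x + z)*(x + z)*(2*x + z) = -6*x^3*z - 7*x^2*z^2 + z^4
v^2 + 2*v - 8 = (v - 2)*(v + 4)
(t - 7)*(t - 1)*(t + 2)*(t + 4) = t^4 - 2*t^3 - 33*t^2 - 22*t + 56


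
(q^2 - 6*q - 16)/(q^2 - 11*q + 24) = (q + 2)/(q - 3)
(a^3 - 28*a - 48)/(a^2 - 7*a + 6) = (a^2 + 6*a + 8)/(a - 1)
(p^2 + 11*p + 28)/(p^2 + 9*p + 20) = (p + 7)/(p + 5)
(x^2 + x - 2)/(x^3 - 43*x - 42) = (-x^2 - x + 2)/(-x^3 + 43*x + 42)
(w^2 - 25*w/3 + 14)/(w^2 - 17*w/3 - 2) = (3*w - 7)/(3*w + 1)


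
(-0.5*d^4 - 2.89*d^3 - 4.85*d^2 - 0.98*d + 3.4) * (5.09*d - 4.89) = -2.545*d^5 - 12.2651*d^4 - 10.5544*d^3 + 18.7283*d^2 + 22.0982*d - 16.626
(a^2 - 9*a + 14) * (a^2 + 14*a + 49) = a^4 + 5*a^3 - 63*a^2 - 245*a + 686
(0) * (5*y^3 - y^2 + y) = 0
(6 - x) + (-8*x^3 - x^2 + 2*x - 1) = -8*x^3 - x^2 + x + 5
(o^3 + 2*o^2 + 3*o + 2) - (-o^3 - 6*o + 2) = 2*o^3 + 2*o^2 + 9*o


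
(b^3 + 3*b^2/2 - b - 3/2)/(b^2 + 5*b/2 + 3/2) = b - 1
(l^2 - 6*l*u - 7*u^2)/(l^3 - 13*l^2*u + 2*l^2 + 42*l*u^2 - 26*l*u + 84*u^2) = (-l - u)/(-l^2 + 6*l*u - 2*l + 12*u)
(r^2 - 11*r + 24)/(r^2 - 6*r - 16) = (r - 3)/(r + 2)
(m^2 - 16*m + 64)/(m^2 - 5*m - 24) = (m - 8)/(m + 3)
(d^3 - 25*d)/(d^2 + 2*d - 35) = d*(d + 5)/(d + 7)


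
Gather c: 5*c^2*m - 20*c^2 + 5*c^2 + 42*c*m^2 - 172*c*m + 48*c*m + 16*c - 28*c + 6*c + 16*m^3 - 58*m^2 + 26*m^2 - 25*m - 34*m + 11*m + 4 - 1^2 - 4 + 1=c^2*(5*m - 15) + c*(42*m^2 - 124*m - 6) + 16*m^3 - 32*m^2 - 48*m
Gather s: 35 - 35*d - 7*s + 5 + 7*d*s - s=-35*d + s*(7*d - 8) + 40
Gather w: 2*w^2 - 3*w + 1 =2*w^2 - 3*w + 1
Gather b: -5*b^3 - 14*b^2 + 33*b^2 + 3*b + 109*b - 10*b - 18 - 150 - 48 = -5*b^3 + 19*b^2 + 102*b - 216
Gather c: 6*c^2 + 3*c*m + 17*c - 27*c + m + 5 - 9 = 6*c^2 + c*(3*m - 10) + m - 4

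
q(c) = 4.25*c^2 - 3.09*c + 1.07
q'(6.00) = 47.91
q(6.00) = 135.53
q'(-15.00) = -130.59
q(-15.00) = 1003.67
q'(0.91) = 4.64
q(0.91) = 1.78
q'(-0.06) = -3.60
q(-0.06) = 1.27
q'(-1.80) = -18.39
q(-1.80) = 20.40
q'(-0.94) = -11.08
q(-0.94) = 7.73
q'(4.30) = 33.46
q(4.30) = 66.37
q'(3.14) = 23.60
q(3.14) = 33.27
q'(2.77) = 20.46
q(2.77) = 25.12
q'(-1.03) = -11.84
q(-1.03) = 8.76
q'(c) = 8.5*c - 3.09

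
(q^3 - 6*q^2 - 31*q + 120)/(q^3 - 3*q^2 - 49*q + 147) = (q^2 - 3*q - 40)/(q^2 - 49)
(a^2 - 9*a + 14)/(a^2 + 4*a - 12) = (a - 7)/(a + 6)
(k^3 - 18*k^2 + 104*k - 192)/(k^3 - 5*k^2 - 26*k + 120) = (k - 8)/(k + 5)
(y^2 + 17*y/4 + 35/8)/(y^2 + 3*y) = (8*y^2 + 34*y + 35)/(8*y*(y + 3))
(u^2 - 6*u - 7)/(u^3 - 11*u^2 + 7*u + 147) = (u + 1)/(u^2 - 4*u - 21)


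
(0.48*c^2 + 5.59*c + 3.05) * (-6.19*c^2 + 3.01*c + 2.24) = -2.9712*c^4 - 33.1573*c^3 - 0.978400000000004*c^2 + 21.7021*c + 6.832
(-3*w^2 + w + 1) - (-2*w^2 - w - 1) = -w^2 + 2*w + 2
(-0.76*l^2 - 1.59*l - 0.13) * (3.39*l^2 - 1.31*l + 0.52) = -2.5764*l^4 - 4.3945*l^3 + 1.247*l^2 - 0.6565*l - 0.0676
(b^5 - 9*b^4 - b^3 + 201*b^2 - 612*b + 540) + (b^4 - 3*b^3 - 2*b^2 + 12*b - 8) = b^5 - 8*b^4 - 4*b^3 + 199*b^2 - 600*b + 532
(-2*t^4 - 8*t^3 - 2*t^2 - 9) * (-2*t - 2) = 4*t^5 + 20*t^4 + 20*t^3 + 4*t^2 + 18*t + 18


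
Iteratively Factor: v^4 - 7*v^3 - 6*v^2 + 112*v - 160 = (v - 5)*(v^3 - 2*v^2 - 16*v + 32) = (v - 5)*(v + 4)*(v^2 - 6*v + 8) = (v - 5)*(v - 2)*(v + 4)*(v - 4)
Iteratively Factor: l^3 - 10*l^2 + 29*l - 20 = (l - 1)*(l^2 - 9*l + 20) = (l - 5)*(l - 1)*(l - 4)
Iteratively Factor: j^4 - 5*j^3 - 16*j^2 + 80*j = (j + 4)*(j^3 - 9*j^2 + 20*j) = (j - 4)*(j + 4)*(j^2 - 5*j) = (j - 5)*(j - 4)*(j + 4)*(j)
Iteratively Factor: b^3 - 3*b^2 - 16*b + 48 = (b + 4)*(b^2 - 7*b + 12) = (b - 3)*(b + 4)*(b - 4)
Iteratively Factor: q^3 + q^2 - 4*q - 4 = (q + 2)*(q^2 - q - 2) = (q - 2)*(q + 2)*(q + 1)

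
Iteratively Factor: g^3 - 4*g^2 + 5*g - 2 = (g - 1)*(g^2 - 3*g + 2) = (g - 2)*(g - 1)*(g - 1)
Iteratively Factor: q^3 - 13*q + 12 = (q - 1)*(q^2 + q - 12) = (q - 3)*(q - 1)*(q + 4)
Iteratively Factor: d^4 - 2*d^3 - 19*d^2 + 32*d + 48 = (d + 4)*(d^3 - 6*d^2 + 5*d + 12) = (d - 3)*(d + 4)*(d^2 - 3*d - 4) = (d - 4)*(d - 3)*(d + 4)*(d + 1)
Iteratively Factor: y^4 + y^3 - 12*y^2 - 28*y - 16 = (y + 2)*(y^3 - y^2 - 10*y - 8) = (y + 1)*(y + 2)*(y^2 - 2*y - 8) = (y - 4)*(y + 1)*(y + 2)*(y + 2)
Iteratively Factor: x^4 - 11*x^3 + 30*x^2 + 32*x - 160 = (x - 4)*(x^3 - 7*x^2 + 2*x + 40) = (x - 4)^2*(x^2 - 3*x - 10) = (x - 5)*(x - 4)^2*(x + 2)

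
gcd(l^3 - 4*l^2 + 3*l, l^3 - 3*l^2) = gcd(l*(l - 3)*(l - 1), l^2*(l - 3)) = l^2 - 3*l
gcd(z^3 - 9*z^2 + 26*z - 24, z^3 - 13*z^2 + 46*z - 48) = z^2 - 5*z + 6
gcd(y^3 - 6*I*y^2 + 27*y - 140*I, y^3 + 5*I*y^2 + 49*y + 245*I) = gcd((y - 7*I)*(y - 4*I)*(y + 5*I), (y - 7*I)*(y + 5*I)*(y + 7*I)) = y^2 - 2*I*y + 35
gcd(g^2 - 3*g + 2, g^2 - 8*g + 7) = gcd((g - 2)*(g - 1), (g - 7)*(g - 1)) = g - 1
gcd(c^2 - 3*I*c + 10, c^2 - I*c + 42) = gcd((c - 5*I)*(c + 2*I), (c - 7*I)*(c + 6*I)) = 1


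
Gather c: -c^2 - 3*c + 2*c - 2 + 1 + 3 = -c^2 - c + 2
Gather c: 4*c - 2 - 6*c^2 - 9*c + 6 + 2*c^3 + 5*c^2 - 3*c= 2*c^3 - c^2 - 8*c + 4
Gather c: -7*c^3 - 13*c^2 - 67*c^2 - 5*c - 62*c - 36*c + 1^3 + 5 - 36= -7*c^3 - 80*c^2 - 103*c - 30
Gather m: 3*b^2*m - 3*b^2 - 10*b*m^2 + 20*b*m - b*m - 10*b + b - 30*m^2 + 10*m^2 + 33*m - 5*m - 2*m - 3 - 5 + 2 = -3*b^2 - 9*b + m^2*(-10*b - 20) + m*(3*b^2 + 19*b + 26) - 6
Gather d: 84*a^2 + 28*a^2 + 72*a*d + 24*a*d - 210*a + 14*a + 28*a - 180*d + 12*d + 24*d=112*a^2 - 168*a + d*(96*a - 144)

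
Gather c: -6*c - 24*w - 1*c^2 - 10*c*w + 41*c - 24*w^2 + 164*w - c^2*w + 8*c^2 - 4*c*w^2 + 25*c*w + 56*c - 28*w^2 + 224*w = c^2*(7 - w) + c*(-4*w^2 + 15*w + 91) - 52*w^2 + 364*w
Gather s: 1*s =s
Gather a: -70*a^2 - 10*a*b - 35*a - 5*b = -70*a^2 + a*(-10*b - 35) - 5*b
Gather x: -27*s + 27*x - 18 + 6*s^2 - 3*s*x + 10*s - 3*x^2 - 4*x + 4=6*s^2 - 17*s - 3*x^2 + x*(23 - 3*s) - 14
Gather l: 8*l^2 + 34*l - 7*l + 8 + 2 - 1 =8*l^2 + 27*l + 9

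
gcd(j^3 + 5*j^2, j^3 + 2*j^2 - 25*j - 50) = j + 5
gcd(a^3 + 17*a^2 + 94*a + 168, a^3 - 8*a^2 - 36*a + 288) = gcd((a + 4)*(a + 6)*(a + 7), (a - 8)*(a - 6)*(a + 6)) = a + 6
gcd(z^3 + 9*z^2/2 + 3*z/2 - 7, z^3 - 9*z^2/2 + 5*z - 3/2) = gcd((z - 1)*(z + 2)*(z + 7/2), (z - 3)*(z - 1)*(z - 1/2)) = z - 1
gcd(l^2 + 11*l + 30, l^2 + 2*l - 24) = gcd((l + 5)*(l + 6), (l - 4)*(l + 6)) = l + 6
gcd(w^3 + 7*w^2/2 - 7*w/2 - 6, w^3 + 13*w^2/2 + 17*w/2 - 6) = w + 4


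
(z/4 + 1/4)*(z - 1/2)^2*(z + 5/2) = z^4/4 + 5*z^3/8 - 3*z^2/16 - 13*z/32 + 5/32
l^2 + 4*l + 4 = (l + 2)^2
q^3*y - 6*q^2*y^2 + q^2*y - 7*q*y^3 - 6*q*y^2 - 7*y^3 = (q - 7*y)*(q + y)*(q*y + y)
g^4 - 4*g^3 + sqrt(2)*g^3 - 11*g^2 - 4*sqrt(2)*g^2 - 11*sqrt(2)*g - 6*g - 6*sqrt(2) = (g - 6)*(g + 1)^2*(g + sqrt(2))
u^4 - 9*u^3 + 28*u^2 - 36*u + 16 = (u - 4)*(u - 2)^2*(u - 1)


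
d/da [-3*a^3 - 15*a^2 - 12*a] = -9*a^2 - 30*a - 12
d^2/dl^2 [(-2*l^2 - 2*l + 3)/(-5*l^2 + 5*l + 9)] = 2*(100*l^3 + 45*l^2 + 495*l - 138)/(125*l^6 - 375*l^5 - 300*l^4 + 1225*l^3 + 540*l^2 - 1215*l - 729)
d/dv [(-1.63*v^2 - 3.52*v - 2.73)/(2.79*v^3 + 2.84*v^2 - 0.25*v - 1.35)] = (4.5477*v^4 + 19.6416*v^3 + 33.2544*v^2 + 19.9074*v + 4.0695)/(7.7841*v^6 + 15.8472*v^5 + 6.6706*v^4 - 8.953*v^3 - 7.6055*v^2 + 0.675*v + 1.8225)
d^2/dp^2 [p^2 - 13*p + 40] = 2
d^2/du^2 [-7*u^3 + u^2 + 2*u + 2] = 2 - 42*u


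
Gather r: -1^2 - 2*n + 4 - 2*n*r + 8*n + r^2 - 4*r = 6*n + r^2 + r*(-2*n - 4) + 3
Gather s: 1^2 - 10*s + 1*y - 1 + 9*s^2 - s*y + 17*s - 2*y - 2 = 9*s^2 + s*(7 - y) - y - 2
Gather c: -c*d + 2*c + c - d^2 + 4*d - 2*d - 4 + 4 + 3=c*(3 - d) - d^2 + 2*d + 3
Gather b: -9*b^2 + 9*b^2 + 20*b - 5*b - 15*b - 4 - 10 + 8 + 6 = 0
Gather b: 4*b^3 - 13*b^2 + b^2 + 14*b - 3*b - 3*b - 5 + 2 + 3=4*b^3 - 12*b^2 + 8*b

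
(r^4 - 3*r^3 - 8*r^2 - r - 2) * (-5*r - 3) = -5*r^5 + 12*r^4 + 49*r^3 + 29*r^2 + 13*r + 6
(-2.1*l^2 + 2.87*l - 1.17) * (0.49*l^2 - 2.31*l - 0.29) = -1.029*l^4 + 6.2573*l^3 - 6.594*l^2 + 1.8704*l + 0.3393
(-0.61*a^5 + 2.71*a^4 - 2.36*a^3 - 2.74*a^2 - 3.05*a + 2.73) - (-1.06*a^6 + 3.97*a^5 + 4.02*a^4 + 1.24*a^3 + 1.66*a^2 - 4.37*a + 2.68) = 1.06*a^6 - 4.58*a^5 - 1.31*a^4 - 3.6*a^3 - 4.4*a^2 + 1.32*a + 0.0499999999999998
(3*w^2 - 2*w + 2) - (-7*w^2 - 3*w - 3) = 10*w^2 + w + 5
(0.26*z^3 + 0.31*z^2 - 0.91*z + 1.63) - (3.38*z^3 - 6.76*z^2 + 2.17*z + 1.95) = -3.12*z^3 + 7.07*z^2 - 3.08*z - 0.32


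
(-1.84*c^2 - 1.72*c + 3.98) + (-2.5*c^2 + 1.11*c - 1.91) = -4.34*c^2 - 0.61*c + 2.07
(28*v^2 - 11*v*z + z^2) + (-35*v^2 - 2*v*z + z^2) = -7*v^2 - 13*v*z + 2*z^2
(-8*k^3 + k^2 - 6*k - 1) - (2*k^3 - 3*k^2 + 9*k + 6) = -10*k^3 + 4*k^2 - 15*k - 7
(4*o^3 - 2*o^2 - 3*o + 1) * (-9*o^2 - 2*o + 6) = -36*o^5 + 10*o^4 + 55*o^3 - 15*o^2 - 20*o + 6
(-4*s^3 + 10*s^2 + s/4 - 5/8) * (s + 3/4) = -4*s^4 + 7*s^3 + 31*s^2/4 - 7*s/16 - 15/32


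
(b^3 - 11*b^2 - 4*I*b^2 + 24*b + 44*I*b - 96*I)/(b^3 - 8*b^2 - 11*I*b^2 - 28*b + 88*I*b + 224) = (b - 3)/(b - 7*I)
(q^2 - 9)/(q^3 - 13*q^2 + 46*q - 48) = (q + 3)/(q^2 - 10*q + 16)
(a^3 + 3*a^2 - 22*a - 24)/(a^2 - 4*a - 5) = (a^2 + 2*a - 24)/(a - 5)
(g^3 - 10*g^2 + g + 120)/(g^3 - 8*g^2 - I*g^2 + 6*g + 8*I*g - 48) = (g^2 - 2*g - 15)/(g^2 - I*g + 6)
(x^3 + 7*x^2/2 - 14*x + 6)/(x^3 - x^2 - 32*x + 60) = (x - 1/2)/(x - 5)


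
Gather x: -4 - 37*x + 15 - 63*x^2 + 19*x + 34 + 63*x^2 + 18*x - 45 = 0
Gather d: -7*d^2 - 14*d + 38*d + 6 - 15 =-7*d^2 + 24*d - 9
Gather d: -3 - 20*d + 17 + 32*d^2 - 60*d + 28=32*d^2 - 80*d + 42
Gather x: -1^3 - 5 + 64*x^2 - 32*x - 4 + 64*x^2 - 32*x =128*x^2 - 64*x - 10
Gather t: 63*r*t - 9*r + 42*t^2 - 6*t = -9*r + 42*t^2 + t*(63*r - 6)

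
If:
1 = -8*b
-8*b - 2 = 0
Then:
No Solution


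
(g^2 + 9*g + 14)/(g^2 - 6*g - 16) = (g + 7)/(g - 8)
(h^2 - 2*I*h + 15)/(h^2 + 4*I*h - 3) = (h - 5*I)/(h + I)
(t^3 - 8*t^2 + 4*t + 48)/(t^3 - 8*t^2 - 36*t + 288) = (t^2 - 2*t - 8)/(t^2 - 2*t - 48)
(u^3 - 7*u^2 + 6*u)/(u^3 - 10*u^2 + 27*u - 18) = u/(u - 3)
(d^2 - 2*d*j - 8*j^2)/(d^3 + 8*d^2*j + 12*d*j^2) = (d - 4*j)/(d*(d + 6*j))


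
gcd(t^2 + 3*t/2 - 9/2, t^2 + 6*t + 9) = t + 3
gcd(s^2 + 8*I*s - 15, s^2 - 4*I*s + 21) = s + 3*I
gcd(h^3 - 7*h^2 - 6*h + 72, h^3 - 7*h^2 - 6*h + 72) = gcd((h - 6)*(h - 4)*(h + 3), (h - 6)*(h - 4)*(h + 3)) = h^3 - 7*h^2 - 6*h + 72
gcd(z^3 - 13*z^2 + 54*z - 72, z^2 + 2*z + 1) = 1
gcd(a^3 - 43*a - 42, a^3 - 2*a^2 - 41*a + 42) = a^2 - a - 42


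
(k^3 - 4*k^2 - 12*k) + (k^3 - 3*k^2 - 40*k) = 2*k^3 - 7*k^2 - 52*k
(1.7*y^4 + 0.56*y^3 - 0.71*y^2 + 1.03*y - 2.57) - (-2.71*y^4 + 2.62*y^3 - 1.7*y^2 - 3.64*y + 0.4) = 4.41*y^4 - 2.06*y^3 + 0.99*y^2 + 4.67*y - 2.97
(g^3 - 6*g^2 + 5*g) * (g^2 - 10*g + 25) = g^5 - 16*g^4 + 90*g^3 - 200*g^2 + 125*g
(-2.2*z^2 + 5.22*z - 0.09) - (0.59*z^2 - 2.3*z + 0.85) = -2.79*z^2 + 7.52*z - 0.94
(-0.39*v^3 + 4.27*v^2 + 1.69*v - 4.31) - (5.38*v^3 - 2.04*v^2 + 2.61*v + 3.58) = -5.77*v^3 + 6.31*v^2 - 0.92*v - 7.89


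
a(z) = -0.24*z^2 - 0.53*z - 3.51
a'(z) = -0.48*z - 0.53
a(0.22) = -3.64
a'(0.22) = -0.64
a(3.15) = -7.56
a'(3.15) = -2.04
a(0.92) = -4.20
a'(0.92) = -0.97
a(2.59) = -6.49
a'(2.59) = -1.77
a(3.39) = -8.06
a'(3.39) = -2.16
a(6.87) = -18.48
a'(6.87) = -3.83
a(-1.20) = -3.22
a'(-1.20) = 0.05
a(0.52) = -3.85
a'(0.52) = -0.78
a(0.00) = -3.51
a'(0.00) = -0.53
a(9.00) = -27.72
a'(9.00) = -4.85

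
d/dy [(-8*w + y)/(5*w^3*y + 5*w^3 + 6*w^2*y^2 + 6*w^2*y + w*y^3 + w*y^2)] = (5*w^2*y + 5*w^2 + 6*w*y^2 + 6*w*y + y^3 + y^2 + (8*w - y)*(5*w^2 + 12*w*y + 6*w + 3*y^2 + 2*y))/(w*(5*w^2*y + 5*w^2 + 6*w*y^2 + 6*w*y + y^3 + y^2)^2)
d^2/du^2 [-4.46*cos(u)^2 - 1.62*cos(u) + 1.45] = 1.62*cos(u) + 8.92*cos(2*u)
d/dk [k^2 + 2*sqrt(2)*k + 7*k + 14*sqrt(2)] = 2*k + 2*sqrt(2) + 7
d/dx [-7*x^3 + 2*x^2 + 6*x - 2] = -21*x^2 + 4*x + 6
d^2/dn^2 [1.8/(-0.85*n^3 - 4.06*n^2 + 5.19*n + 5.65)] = ((9.18*n + 14.616)*(0.85*n^3 + 4.06*n^2 - 5.19*n - 5.65) - 1.8*(2.55*n^2 + 8.12*n - 5.19)*(5.1*n^2 + 16.24*n - 10.38))/(0.85*n^3 + 4.06*n^2 - 5.19*n - 5.65)^3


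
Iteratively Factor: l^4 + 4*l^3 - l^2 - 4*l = (l)*(l^3 + 4*l^2 - l - 4) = l*(l - 1)*(l^2 + 5*l + 4) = l*(l - 1)*(l + 4)*(l + 1)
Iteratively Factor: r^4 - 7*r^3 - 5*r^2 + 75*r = (r + 3)*(r^3 - 10*r^2 + 25*r) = (r - 5)*(r + 3)*(r^2 - 5*r) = r*(r - 5)*(r + 3)*(r - 5)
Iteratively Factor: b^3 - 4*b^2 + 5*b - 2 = (b - 1)*(b^2 - 3*b + 2) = (b - 1)^2*(b - 2)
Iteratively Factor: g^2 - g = (g)*(g - 1)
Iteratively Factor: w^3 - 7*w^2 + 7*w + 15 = (w - 5)*(w^2 - 2*w - 3) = (w - 5)*(w + 1)*(w - 3)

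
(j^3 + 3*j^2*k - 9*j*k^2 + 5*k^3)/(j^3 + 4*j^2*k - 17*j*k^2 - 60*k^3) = (j^2 - 2*j*k + k^2)/(j^2 - j*k - 12*k^2)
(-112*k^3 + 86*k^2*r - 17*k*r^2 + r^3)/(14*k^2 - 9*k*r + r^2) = -8*k + r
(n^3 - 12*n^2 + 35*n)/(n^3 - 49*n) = (n - 5)/(n + 7)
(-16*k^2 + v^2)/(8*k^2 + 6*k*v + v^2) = (-4*k + v)/(2*k + v)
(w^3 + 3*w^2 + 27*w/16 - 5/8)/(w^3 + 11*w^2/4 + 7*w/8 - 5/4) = (4*w - 1)/(2*(2*w - 1))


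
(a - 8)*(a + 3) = a^2 - 5*a - 24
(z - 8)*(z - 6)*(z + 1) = z^3 - 13*z^2 + 34*z + 48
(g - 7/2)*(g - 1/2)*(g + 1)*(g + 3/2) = g^4 - 3*g^3/2 - 27*g^2/4 - 13*g/8 + 21/8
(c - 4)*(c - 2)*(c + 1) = c^3 - 5*c^2 + 2*c + 8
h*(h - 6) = h^2 - 6*h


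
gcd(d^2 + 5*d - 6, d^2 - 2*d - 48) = d + 6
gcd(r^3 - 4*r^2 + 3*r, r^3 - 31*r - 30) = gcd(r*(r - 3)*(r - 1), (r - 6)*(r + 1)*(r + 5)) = 1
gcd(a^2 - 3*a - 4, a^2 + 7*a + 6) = a + 1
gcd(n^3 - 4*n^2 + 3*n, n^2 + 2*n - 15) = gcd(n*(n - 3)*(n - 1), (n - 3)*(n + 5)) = n - 3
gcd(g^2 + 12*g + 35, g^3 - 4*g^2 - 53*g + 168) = g + 7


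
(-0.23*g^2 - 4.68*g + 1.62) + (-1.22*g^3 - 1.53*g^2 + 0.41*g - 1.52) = -1.22*g^3 - 1.76*g^2 - 4.27*g + 0.1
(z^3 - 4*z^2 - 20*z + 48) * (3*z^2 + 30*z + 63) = 3*z^5 + 18*z^4 - 117*z^3 - 708*z^2 + 180*z + 3024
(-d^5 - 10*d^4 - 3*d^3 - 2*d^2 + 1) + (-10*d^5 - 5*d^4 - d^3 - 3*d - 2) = -11*d^5 - 15*d^4 - 4*d^3 - 2*d^2 - 3*d - 1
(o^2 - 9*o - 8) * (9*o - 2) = 9*o^3 - 83*o^2 - 54*o + 16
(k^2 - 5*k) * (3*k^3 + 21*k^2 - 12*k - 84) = 3*k^5 + 6*k^4 - 117*k^3 - 24*k^2 + 420*k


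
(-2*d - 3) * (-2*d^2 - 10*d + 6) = 4*d^3 + 26*d^2 + 18*d - 18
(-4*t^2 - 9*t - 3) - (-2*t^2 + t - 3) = -2*t^2 - 10*t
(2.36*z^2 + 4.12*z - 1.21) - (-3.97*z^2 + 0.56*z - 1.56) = 6.33*z^2 + 3.56*z + 0.35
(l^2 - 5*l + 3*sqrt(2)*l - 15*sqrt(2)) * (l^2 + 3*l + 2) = l^4 - 2*l^3 + 3*sqrt(2)*l^3 - 13*l^2 - 6*sqrt(2)*l^2 - 39*sqrt(2)*l - 10*l - 30*sqrt(2)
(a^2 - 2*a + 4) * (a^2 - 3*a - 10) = a^4 - 5*a^3 + 8*a - 40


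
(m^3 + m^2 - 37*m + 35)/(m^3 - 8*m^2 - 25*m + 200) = (m^2 + 6*m - 7)/(m^2 - 3*m - 40)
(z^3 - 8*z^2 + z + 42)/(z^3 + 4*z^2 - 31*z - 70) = (z^2 - 10*z + 21)/(z^2 + 2*z - 35)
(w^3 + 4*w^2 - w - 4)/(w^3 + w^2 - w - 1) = (w + 4)/(w + 1)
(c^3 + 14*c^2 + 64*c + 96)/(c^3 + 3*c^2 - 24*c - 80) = (c + 6)/(c - 5)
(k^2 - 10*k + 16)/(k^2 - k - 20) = (-k^2 + 10*k - 16)/(-k^2 + k + 20)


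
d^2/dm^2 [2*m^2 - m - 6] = 4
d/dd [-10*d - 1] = -10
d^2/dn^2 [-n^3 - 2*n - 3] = -6*n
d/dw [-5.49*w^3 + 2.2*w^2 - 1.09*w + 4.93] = -16.47*w^2 + 4.4*w - 1.09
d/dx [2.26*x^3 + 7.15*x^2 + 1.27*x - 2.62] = 6.78*x^2 + 14.3*x + 1.27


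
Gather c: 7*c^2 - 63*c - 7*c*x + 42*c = 7*c^2 + c*(-7*x - 21)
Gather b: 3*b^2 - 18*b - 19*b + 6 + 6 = 3*b^2 - 37*b + 12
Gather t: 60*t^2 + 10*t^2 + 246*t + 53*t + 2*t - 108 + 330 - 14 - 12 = 70*t^2 + 301*t + 196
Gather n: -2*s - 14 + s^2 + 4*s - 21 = s^2 + 2*s - 35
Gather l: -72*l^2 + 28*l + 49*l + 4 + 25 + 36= -72*l^2 + 77*l + 65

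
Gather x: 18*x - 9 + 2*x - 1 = 20*x - 10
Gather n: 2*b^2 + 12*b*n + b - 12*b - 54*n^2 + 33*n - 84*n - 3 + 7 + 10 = 2*b^2 - 11*b - 54*n^2 + n*(12*b - 51) + 14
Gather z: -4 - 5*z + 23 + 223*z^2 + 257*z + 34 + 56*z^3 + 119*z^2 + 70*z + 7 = 56*z^3 + 342*z^2 + 322*z + 60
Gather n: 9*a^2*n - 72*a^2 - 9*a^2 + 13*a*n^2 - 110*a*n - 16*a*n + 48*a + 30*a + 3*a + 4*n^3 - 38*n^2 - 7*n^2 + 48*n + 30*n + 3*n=-81*a^2 + 81*a + 4*n^3 + n^2*(13*a - 45) + n*(9*a^2 - 126*a + 81)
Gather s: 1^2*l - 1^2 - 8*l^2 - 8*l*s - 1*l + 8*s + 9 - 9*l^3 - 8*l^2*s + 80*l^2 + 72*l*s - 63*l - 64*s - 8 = -9*l^3 + 72*l^2 - 63*l + s*(-8*l^2 + 64*l - 56)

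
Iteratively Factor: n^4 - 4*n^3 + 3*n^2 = (n)*(n^3 - 4*n^2 + 3*n) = n^2*(n^2 - 4*n + 3) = n^2*(n - 3)*(n - 1)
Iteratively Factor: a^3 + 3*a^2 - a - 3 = (a + 1)*(a^2 + 2*a - 3) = (a - 1)*(a + 1)*(a + 3)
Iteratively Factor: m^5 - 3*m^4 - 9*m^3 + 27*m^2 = (m + 3)*(m^4 - 6*m^3 + 9*m^2) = m*(m + 3)*(m^3 - 6*m^2 + 9*m) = m*(m - 3)*(m + 3)*(m^2 - 3*m) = m^2*(m - 3)*(m + 3)*(m - 3)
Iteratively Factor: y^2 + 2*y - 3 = (y - 1)*(y + 3)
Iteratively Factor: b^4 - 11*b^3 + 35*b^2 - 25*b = (b)*(b^3 - 11*b^2 + 35*b - 25) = b*(b - 5)*(b^2 - 6*b + 5) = b*(b - 5)*(b - 1)*(b - 5)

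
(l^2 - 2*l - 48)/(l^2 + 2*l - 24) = (l - 8)/(l - 4)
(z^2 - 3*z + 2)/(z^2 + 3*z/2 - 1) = 2*(z^2 - 3*z + 2)/(2*z^2 + 3*z - 2)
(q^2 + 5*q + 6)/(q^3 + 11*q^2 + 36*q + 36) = 1/(q + 6)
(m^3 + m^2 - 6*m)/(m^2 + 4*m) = (m^2 + m - 6)/(m + 4)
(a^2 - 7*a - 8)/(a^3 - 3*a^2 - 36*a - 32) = 1/(a + 4)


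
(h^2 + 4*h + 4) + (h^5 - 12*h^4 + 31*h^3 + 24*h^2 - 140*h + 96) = h^5 - 12*h^4 + 31*h^3 + 25*h^2 - 136*h + 100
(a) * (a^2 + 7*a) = a^3 + 7*a^2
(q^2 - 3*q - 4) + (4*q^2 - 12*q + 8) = 5*q^2 - 15*q + 4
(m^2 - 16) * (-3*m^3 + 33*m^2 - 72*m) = -3*m^5 + 33*m^4 - 24*m^3 - 528*m^2 + 1152*m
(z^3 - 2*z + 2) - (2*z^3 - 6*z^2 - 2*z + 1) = -z^3 + 6*z^2 + 1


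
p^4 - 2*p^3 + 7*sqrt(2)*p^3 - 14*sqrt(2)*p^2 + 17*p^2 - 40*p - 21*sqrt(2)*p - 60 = (p - 3)*(p + 1)*(p + 2*sqrt(2))*(p + 5*sqrt(2))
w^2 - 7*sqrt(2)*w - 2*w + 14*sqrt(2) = (w - 2)*(w - 7*sqrt(2))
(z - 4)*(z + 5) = z^2 + z - 20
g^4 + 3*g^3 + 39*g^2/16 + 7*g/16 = g*(g + 1/4)*(g + 1)*(g + 7/4)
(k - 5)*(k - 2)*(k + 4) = k^3 - 3*k^2 - 18*k + 40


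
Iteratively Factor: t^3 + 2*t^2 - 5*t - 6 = (t + 3)*(t^2 - t - 2) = (t - 2)*(t + 3)*(t + 1)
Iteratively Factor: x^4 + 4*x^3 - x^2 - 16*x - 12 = (x + 3)*(x^3 + x^2 - 4*x - 4) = (x + 2)*(x + 3)*(x^2 - x - 2) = (x + 1)*(x + 2)*(x + 3)*(x - 2)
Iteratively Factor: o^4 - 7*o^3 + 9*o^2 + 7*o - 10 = (o - 1)*(o^3 - 6*o^2 + 3*o + 10) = (o - 2)*(o - 1)*(o^2 - 4*o - 5) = (o - 2)*(o - 1)*(o + 1)*(o - 5)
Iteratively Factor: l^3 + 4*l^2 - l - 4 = (l + 4)*(l^2 - 1) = (l + 1)*(l + 4)*(l - 1)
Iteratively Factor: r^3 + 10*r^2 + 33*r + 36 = (r + 3)*(r^2 + 7*r + 12) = (r + 3)*(r + 4)*(r + 3)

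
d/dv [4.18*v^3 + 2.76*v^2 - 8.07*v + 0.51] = 12.54*v^2 + 5.52*v - 8.07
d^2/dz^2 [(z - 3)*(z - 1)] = 2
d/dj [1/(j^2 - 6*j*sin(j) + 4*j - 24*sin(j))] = 2*(3*j*cos(j) - j + 3*sin(j) + 12*cos(j) - 2)/((j + 4)^2*(j - 6*sin(j))^2)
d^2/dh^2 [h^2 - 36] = 2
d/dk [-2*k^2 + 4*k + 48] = 4 - 4*k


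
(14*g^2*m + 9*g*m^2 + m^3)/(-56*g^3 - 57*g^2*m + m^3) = m*(-2*g - m)/(8*g^2 + 7*g*m - m^2)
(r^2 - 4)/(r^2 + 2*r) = (r - 2)/r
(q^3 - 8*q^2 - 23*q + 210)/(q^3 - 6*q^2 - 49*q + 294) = (q + 5)/(q + 7)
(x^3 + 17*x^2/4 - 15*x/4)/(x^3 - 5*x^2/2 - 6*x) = (-4*x^2 - 17*x + 15)/(2*(-2*x^2 + 5*x + 12))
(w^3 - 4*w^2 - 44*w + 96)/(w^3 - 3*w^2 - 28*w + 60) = (w^2 - 2*w - 48)/(w^2 - w - 30)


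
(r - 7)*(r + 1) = r^2 - 6*r - 7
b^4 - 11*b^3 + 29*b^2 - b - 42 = (b - 7)*(b - 3)*(b - 2)*(b + 1)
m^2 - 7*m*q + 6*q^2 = (m - 6*q)*(m - q)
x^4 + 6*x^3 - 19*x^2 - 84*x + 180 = (x - 3)*(x - 2)*(x + 5)*(x + 6)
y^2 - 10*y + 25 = (y - 5)^2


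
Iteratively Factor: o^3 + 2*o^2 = (o)*(o^2 + 2*o) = o*(o + 2)*(o)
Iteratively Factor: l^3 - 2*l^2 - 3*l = (l)*(l^2 - 2*l - 3) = l*(l + 1)*(l - 3)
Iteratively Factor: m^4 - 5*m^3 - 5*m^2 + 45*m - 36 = (m + 3)*(m^3 - 8*m^2 + 19*m - 12) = (m - 3)*(m + 3)*(m^2 - 5*m + 4) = (m - 4)*(m - 3)*(m + 3)*(m - 1)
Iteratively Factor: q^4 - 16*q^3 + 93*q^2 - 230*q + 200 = (q - 5)*(q^3 - 11*q^2 + 38*q - 40) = (q - 5)*(q - 2)*(q^2 - 9*q + 20) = (q - 5)^2*(q - 2)*(q - 4)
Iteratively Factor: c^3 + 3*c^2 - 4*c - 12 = (c + 3)*(c^2 - 4) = (c - 2)*(c + 3)*(c + 2)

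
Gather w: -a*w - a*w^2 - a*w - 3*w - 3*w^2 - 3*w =w^2*(-a - 3) + w*(-2*a - 6)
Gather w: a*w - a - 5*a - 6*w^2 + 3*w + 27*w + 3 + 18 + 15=-6*a - 6*w^2 + w*(a + 30) + 36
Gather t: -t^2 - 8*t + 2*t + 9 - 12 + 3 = -t^2 - 6*t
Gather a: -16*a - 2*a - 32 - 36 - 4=-18*a - 72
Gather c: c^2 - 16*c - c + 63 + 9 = c^2 - 17*c + 72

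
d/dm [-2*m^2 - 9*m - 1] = -4*m - 9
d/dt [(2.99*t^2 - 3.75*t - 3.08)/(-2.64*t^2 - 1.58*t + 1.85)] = (-14.6242*t^2 - 5.1994*t - 11.8039)/(6.9696*t^4 + 8.3424*t^3 - 7.2716*t^2 - 5.846*t + 3.4225)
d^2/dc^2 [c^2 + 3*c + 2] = 2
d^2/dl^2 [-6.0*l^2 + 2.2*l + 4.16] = -12.0000000000000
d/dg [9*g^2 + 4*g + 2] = 18*g + 4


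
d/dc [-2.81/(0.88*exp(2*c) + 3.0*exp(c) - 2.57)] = (4.9456*exp(c) + 8.43)*exp(c)/(0.88*exp(2*c) + 3.0*exp(c) - 2.57)^2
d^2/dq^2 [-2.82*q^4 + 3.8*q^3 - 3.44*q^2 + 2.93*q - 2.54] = -33.84*q^2 + 22.8*q - 6.88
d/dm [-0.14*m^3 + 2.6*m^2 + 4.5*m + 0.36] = -0.42*m^2 + 5.2*m + 4.5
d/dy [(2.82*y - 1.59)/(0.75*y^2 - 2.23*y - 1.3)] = (-2.115*y^2 + 2.385*y - 7.2117)/(0.5625*y^4 - 3.345*y^3 + 3.0229*y^2 + 5.798*y + 1.69)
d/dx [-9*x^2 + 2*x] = 2 - 18*x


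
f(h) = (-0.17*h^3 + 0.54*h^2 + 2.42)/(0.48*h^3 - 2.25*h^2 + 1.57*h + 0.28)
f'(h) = (-0.51*h^2 + 1.08*h)/(0.48*h^3 - 2.25*h^2 + 1.57*h + 0.28) + (-1.44*h^2 + 4.5*h - 1.57)*(-0.17*h^3 + 0.54*h^2 + 2.42)/(0.48*h^3 - 2.25*h^2 + 1.57*h + 0.28)^2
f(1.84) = -2.19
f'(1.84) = 2.57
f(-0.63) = -1.55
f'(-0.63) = -3.98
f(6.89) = -0.45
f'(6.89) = 0.01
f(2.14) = -1.65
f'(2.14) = 1.24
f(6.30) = -0.46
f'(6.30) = 0.01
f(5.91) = -0.46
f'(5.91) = 0.01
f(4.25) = -0.28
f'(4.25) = -0.72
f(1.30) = -6.93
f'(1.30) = 28.70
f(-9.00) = -0.31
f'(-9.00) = 0.00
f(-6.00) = -0.30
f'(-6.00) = 0.00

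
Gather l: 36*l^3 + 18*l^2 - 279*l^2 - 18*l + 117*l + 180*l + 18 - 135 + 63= 36*l^3 - 261*l^2 + 279*l - 54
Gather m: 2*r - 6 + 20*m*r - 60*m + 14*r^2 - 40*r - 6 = m*(20*r - 60) + 14*r^2 - 38*r - 12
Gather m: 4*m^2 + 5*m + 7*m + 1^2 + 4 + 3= 4*m^2 + 12*m + 8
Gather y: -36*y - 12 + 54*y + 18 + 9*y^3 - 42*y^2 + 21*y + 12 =9*y^3 - 42*y^2 + 39*y + 18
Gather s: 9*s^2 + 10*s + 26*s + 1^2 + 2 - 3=9*s^2 + 36*s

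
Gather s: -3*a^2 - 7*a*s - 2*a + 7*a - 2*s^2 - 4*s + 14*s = -3*a^2 + 5*a - 2*s^2 + s*(10 - 7*a)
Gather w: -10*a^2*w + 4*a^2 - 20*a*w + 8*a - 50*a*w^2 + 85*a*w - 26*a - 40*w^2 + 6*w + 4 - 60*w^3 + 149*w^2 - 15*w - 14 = 4*a^2 - 18*a - 60*w^3 + w^2*(109 - 50*a) + w*(-10*a^2 + 65*a - 9) - 10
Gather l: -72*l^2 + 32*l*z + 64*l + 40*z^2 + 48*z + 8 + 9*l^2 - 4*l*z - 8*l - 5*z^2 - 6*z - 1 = -63*l^2 + l*(28*z + 56) + 35*z^2 + 42*z + 7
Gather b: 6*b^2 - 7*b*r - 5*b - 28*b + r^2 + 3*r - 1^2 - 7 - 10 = 6*b^2 + b*(-7*r - 33) + r^2 + 3*r - 18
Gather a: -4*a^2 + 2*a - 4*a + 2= -4*a^2 - 2*a + 2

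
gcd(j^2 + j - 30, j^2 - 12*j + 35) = j - 5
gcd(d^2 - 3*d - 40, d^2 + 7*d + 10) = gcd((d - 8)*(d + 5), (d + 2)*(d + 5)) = d + 5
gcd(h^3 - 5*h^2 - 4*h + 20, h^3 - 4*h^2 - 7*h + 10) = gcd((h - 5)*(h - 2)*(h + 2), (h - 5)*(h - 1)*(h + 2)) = h^2 - 3*h - 10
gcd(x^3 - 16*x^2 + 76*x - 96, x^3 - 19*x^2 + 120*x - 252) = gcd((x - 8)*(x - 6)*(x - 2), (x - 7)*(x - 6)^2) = x - 6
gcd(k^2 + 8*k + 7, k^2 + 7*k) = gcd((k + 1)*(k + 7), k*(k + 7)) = k + 7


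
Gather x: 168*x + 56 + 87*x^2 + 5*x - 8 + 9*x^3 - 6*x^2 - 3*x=9*x^3 + 81*x^2 + 170*x + 48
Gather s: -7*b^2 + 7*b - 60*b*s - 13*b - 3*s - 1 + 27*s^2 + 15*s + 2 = -7*b^2 - 6*b + 27*s^2 + s*(12 - 60*b) + 1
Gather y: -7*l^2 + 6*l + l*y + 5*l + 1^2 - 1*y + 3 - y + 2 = -7*l^2 + 11*l + y*(l - 2) + 6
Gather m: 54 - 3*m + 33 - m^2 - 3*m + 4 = -m^2 - 6*m + 91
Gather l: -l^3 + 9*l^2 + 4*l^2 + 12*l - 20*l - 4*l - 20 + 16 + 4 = -l^3 + 13*l^2 - 12*l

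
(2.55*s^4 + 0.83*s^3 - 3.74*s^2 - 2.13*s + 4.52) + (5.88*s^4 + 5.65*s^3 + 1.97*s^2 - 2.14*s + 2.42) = 8.43*s^4 + 6.48*s^3 - 1.77*s^2 - 4.27*s + 6.94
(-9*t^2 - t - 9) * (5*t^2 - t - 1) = -45*t^4 + 4*t^3 - 35*t^2 + 10*t + 9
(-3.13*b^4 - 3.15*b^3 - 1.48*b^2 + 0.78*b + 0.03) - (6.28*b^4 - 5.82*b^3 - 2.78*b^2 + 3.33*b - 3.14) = -9.41*b^4 + 2.67*b^3 + 1.3*b^2 - 2.55*b + 3.17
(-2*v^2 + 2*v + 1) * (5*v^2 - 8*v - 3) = -10*v^4 + 26*v^3 - 5*v^2 - 14*v - 3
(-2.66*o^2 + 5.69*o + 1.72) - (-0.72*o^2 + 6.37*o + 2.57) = -1.94*o^2 - 0.68*o - 0.85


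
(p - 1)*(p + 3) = p^2 + 2*p - 3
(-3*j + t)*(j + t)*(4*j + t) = -12*j^3 - 11*j^2*t + 2*j*t^2 + t^3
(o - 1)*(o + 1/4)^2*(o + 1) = o^4 + o^3/2 - 15*o^2/16 - o/2 - 1/16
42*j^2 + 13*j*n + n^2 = (6*j + n)*(7*j + n)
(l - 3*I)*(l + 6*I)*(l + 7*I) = l^3 + 10*I*l^2 - 3*l + 126*I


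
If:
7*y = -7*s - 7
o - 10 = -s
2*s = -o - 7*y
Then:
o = 19/2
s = 1/2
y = -3/2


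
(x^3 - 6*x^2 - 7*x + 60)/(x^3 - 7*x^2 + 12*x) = (x^2 - 2*x - 15)/(x*(x - 3))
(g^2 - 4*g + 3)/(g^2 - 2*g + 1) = (g - 3)/(g - 1)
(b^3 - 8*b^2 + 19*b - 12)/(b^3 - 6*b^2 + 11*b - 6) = (b - 4)/(b - 2)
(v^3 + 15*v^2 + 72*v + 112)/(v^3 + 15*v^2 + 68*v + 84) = (v^2 + 8*v + 16)/(v^2 + 8*v + 12)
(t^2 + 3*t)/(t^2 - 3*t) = (t + 3)/(t - 3)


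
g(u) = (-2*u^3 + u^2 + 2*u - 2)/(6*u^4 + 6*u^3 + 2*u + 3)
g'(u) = (-6*u^2 + 2*u + 2)/(6*u^4 + 6*u^3 + 2*u + 3) + (-24*u^3 - 18*u^2 - 2)*(-2*u^3 + u^2 + 2*u - 2)/(6*u^4 + 6*u^3 + 2*u + 3)^2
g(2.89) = -0.06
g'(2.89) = 0.01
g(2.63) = -0.06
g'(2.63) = 0.01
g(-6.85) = 0.06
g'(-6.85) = 0.01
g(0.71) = -0.10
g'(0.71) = 0.29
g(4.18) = -0.05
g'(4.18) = 0.01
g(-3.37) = 0.15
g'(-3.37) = 0.06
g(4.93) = -0.05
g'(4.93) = 0.01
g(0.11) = -0.55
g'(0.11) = 1.05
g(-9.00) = 0.04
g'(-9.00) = 0.01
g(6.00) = -0.04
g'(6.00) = 0.01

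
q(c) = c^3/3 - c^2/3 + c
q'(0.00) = 1.00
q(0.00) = 0.00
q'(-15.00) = 236.00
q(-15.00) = -1215.00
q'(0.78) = 1.09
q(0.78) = 0.74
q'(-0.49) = 1.57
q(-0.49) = -0.61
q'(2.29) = 4.72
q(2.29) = 4.54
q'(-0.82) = 2.22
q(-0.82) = -1.23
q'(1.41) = 2.05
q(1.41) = 1.68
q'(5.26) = 25.16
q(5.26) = 44.55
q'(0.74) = 1.05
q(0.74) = 0.69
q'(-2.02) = 6.43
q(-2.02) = -6.13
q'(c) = c^2 - 2*c/3 + 1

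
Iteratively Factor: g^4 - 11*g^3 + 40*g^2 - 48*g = (g - 3)*(g^3 - 8*g^2 + 16*g) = g*(g - 3)*(g^2 - 8*g + 16) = g*(g - 4)*(g - 3)*(g - 4)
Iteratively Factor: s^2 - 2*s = (s - 2)*(s)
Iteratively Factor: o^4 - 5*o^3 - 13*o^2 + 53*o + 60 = (o - 5)*(o^3 - 13*o - 12) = (o - 5)*(o + 1)*(o^2 - o - 12) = (o - 5)*(o - 4)*(o + 1)*(o + 3)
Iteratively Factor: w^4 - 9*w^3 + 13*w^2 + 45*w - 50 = (w - 5)*(w^3 - 4*w^2 - 7*w + 10) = (w - 5)*(w - 1)*(w^2 - 3*w - 10) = (w - 5)*(w - 1)*(w + 2)*(w - 5)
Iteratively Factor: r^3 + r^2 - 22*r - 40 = (r - 5)*(r^2 + 6*r + 8) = (r - 5)*(r + 2)*(r + 4)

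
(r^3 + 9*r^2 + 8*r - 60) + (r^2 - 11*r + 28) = r^3 + 10*r^2 - 3*r - 32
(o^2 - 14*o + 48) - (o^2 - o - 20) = 68 - 13*o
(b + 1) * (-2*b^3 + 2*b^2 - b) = -2*b^4 + b^2 - b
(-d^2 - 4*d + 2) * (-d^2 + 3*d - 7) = d^4 + d^3 - 7*d^2 + 34*d - 14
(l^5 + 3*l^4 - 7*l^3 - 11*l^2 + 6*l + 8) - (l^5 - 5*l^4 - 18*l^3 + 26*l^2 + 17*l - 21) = 8*l^4 + 11*l^3 - 37*l^2 - 11*l + 29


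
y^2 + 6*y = y*(y + 6)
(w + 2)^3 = w^3 + 6*w^2 + 12*w + 8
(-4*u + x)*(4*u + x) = -16*u^2 + x^2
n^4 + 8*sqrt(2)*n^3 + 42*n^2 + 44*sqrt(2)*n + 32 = (n + sqrt(2))^2*(n + 2*sqrt(2))*(n + 4*sqrt(2))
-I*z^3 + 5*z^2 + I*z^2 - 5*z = z*(z + 5*I)*(-I*z + I)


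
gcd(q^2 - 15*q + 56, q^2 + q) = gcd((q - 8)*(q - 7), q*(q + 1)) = 1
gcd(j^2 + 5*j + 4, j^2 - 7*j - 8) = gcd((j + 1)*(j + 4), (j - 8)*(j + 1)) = j + 1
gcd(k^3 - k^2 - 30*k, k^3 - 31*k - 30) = k^2 - k - 30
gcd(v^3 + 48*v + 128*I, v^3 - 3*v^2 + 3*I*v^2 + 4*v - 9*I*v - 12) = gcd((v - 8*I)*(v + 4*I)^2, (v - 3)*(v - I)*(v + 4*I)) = v + 4*I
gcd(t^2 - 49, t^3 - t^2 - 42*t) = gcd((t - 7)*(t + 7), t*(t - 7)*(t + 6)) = t - 7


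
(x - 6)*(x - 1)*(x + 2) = x^3 - 5*x^2 - 8*x + 12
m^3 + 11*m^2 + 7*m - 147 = (m - 3)*(m + 7)^2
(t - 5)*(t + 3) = t^2 - 2*t - 15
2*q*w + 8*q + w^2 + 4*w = (2*q + w)*(w + 4)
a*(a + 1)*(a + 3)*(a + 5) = a^4 + 9*a^3 + 23*a^2 + 15*a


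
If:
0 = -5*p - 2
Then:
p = -2/5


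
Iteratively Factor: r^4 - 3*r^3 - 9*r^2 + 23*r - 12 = (r + 3)*(r^3 - 6*r^2 + 9*r - 4) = (r - 1)*(r + 3)*(r^2 - 5*r + 4) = (r - 1)^2*(r + 3)*(r - 4)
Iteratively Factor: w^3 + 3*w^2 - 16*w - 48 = (w - 4)*(w^2 + 7*w + 12) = (w - 4)*(w + 3)*(w + 4)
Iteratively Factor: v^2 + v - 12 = (v - 3)*(v + 4)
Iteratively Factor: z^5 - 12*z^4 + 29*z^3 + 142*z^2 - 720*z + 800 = (z - 5)*(z^4 - 7*z^3 - 6*z^2 + 112*z - 160) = (z - 5)*(z + 4)*(z^3 - 11*z^2 + 38*z - 40) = (z - 5)^2*(z + 4)*(z^2 - 6*z + 8) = (z - 5)^2*(z - 2)*(z + 4)*(z - 4)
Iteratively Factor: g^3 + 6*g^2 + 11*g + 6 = (g + 1)*(g^2 + 5*g + 6) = (g + 1)*(g + 3)*(g + 2)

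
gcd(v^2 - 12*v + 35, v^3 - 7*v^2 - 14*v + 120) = v - 5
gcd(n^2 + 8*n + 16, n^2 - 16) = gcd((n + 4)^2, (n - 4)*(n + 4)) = n + 4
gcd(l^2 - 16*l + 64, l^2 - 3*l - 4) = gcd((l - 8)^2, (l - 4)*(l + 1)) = 1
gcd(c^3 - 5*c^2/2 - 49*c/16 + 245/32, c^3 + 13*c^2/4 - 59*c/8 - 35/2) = c^2 - 3*c/4 - 35/8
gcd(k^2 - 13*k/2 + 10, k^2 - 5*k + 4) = k - 4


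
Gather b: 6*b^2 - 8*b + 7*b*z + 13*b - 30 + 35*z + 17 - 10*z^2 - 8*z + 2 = 6*b^2 + b*(7*z + 5) - 10*z^2 + 27*z - 11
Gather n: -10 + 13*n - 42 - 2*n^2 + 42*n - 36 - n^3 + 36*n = -n^3 - 2*n^2 + 91*n - 88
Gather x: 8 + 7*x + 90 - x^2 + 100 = -x^2 + 7*x + 198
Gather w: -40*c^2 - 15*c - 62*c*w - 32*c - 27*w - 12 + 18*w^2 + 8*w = -40*c^2 - 47*c + 18*w^2 + w*(-62*c - 19) - 12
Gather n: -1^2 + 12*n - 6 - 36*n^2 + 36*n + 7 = -36*n^2 + 48*n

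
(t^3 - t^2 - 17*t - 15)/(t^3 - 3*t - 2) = (t^2 - 2*t - 15)/(t^2 - t - 2)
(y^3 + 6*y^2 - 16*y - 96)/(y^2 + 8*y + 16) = (y^2 + 2*y - 24)/(y + 4)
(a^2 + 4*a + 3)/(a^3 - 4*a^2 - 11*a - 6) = (a + 3)/(a^2 - 5*a - 6)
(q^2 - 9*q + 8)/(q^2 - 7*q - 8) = (q - 1)/(q + 1)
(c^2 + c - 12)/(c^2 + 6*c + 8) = (c - 3)/(c + 2)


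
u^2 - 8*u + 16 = (u - 4)^2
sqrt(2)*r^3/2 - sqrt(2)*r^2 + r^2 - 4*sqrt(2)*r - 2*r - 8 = (r - 4)*(r + 2)*(sqrt(2)*r/2 + 1)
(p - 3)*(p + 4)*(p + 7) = p^3 + 8*p^2 - 5*p - 84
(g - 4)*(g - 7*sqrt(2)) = g^2 - 7*sqrt(2)*g - 4*g + 28*sqrt(2)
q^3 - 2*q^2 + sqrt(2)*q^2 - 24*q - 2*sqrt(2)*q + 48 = (q - 2)*(q - 3*sqrt(2))*(q + 4*sqrt(2))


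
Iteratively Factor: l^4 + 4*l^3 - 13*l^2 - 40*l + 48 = (l - 3)*(l^3 + 7*l^2 + 8*l - 16) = (l - 3)*(l + 4)*(l^2 + 3*l - 4) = (l - 3)*(l + 4)^2*(l - 1)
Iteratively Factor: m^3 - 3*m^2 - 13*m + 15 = (m - 5)*(m^2 + 2*m - 3) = (m - 5)*(m + 3)*(m - 1)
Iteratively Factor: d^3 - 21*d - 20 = (d + 4)*(d^2 - 4*d - 5) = (d + 1)*(d + 4)*(d - 5)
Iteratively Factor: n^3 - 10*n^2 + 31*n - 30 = (n - 5)*(n^2 - 5*n + 6) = (n - 5)*(n - 2)*(n - 3)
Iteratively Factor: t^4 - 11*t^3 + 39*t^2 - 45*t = (t - 3)*(t^3 - 8*t^2 + 15*t) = (t - 5)*(t - 3)*(t^2 - 3*t) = (t - 5)*(t - 3)^2*(t)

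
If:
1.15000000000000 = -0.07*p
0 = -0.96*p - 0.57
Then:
No Solution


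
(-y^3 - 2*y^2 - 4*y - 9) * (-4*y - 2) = 4*y^4 + 10*y^3 + 20*y^2 + 44*y + 18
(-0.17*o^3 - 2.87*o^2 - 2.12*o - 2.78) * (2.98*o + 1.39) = -0.5066*o^4 - 8.7889*o^3 - 10.3069*o^2 - 11.2312*o - 3.8642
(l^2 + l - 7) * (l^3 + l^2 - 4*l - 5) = l^5 + 2*l^4 - 10*l^3 - 16*l^2 + 23*l + 35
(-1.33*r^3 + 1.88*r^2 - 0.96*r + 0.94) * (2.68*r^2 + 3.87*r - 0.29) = -3.5644*r^5 - 0.1087*r^4 + 5.0885*r^3 - 1.7412*r^2 + 3.9162*r - 0.2726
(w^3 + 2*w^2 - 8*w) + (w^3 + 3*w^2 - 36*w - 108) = 2*w^3 + 5*w^2 - 44*w - 108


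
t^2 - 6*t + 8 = (t - 4)*(t - 2)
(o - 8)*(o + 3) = o^2 - 5*o - 24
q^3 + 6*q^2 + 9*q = q*(q + 3)^2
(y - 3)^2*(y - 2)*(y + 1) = y^4 - 7*y^3 + 13*y^2 + 3*y - 18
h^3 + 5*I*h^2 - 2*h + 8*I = (h - I)*(h + 2*I)*(h + 4*I)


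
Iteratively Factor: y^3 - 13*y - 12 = (y - 4)*(y^2 + 4*y + 3) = (y - 4)*(y + 1)*(y + 3)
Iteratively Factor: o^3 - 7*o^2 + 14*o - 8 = (o - 2)*(o^2 - 5*o + 4) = (o - 4)*(o - 2)*(o - 1)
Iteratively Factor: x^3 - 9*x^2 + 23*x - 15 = (x - 5)*(x^2 - 4*x + 3) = (x - 5)*(x - 1)*(x - 3)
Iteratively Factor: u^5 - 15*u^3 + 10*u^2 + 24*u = (u - 3)*(u^4 + 3*u^3 - 6*u^2 - 8*u) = (u - 3)*(u + 1)*(u^3 + 2*u^2 - 8*u) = u*(u - 3)*(u + 1)*(u^2 + 2*u - 8) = u*(u - 3)*(u + 1)*(u + 4)*(u - 2)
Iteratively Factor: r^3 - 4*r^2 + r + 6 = (r - 2)*(r^2 - 2*r - 3) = (r - 3)*(r - 2)*(r + 1)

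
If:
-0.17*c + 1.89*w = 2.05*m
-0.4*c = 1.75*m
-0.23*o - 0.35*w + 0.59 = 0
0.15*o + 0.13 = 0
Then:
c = -14.28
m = 3.26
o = -0.87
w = 2.26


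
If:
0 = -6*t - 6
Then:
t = -1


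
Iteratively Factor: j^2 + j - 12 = (j + 4)*(j - 3)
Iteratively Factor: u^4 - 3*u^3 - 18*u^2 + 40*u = (u - 5)*(u^3 + 2*u^2 - 8*u) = u*(u - 5)*(u^2 + 2*u - 8) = u*(u - 5)*(u + 4)*(u - 2)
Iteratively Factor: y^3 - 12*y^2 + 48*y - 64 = (y - 4)*(y^2 - 8*y + 16) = (y - 4)^2*(y - 4)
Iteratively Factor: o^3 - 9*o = (o - 3)*(o^2 + 3*o) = (o - 3)*(o + 3)*(o)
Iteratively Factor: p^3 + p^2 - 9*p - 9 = (p + 3)*(p^2 - 2*p - 3) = (p - 3)*(p + 3)*(p + 1)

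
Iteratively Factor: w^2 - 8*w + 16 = (w - 4)*(w - 4)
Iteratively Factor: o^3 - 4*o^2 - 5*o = (o)*(o^2 - 4*o - 5) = o*(o - 5)*(o + 1)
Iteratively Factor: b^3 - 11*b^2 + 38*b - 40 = (b - 5)*(b^2 - 6*b + 8) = (b - 5)*(b - 2)*(b - 4)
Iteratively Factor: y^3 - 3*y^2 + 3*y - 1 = (y - 1)*(y^2 - 2*y + 1) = (y - 1)^2*(y - 1)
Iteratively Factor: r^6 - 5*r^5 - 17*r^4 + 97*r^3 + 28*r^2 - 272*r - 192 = (r - 4)*(r^5 - r^4 - 21*r^3 + 13*r^2 + 80*r + 48) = (r - 4)*(r + 1)*(r^4 - 2*r^3 - 19*r^2 + 32*r + 48) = (r - 4)*(r + 1)*(r + 4)*(r^3 - 6*r^2 + 5*r + 12) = (r - 4)^2*(r + 1)*(r + 4)*(r^2 - 2*r - 3) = (r - 4)^2*(r - 3)*(r + 1)*(r + 4)*(r + 1)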